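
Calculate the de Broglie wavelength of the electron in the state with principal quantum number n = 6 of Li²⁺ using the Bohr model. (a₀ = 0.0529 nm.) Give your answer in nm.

The Bohr quantisation condition is nλ = 2πr_n.
r_n = n²a₀/Z = 0.635 nm
λ = 2πr_n/n = 2π·0.635/6 = 0.665 nm

0.665 nm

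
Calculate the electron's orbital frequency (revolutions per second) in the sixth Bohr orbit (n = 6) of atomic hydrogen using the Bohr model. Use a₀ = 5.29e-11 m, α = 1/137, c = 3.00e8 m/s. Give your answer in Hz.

r = n²a₀/Z = 1.90e-9 m, v = Zαc/n = 3.65e5 m/s
f = v/(2πr) = 3.05e13 Hz

3.05e13 Hz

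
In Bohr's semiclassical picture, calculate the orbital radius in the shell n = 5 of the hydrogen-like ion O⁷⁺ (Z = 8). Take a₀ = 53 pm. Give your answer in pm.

170 pm

r_n = n²a₀/Z = 5² × 53 / 8
    = 25 × 53 / 8 = 170 pm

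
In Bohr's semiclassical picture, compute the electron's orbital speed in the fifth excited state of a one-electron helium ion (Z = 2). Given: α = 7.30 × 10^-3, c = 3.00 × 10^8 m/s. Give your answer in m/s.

7.30 × 10^5 m/s

v_n = Zαc/n = 2 × 0.00730 × 3.00 × 10^8 / 6
    = 7.30 × 10^5 m/s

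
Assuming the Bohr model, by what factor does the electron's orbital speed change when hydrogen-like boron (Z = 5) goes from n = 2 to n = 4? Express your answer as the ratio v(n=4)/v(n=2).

1/2

v ∝ Z^1 · n^-1; with Z fixed, v ∝ n^-1.
v(n=4)/v(n=2) = (4/2)^-1 = 1/2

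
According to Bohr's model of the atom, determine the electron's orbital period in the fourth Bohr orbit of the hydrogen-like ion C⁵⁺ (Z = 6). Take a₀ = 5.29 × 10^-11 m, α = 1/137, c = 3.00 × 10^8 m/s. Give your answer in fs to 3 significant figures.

0.270 fs

r = n²a₀/Z = 4²·5.29 × 10^-11/6 = 1.41 × 10^-10 m
v = Zαc/n = 6·0.00730·3.00 × 10^8/4 = 3.28 × 10^6 m/s
T = 2πr/v = 2.70 × 10^-16 s = 0.270 fs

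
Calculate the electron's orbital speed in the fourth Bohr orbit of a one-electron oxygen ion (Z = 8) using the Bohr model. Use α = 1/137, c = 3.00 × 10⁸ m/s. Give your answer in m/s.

v_n = Zαc/n = 8 × 0.00730 × 3.00 × 10⁸ / 4
    = 4.38 × 10⁶ m/s

4.38 × 10⁶ m/s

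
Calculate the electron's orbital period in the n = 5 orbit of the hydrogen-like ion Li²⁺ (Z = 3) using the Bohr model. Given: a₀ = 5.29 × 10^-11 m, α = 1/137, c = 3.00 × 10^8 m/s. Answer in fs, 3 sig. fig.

r = n²a₀/Z = 5²·5.29 × 10^-11/3 = 4.41 × 10^-10 m
v = Zαc/n = 3·0.00730·3.00 × 10^8/5 = 1.31 × 10^6 m/s
T = 2πr/v = 2.11 × 10^-15 s = 2.11 fs

2.11 fs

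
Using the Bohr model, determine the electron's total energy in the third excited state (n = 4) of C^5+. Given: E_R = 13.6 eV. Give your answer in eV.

E_n = −E_R·Z²/n² = −13.6 × 6²/4² = -30.6 eV

-30.6 eV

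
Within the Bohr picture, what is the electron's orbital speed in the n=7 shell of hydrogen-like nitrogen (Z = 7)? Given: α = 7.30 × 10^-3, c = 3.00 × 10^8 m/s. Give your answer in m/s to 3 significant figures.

2.19 × 10^6 m/s

v_n = Zαc/n = 7 × 0.00730 × 3.00 × 10^8 / 7
    = 2.19 × 10^6 m/s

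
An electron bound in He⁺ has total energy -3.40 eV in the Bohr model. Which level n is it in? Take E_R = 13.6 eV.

4

E_n = −E_R Z²/n² ⇒ n² = E_R Z²/(−E_n) = 13.6 × 2² / 3.40 ≈ 16.00
n = 4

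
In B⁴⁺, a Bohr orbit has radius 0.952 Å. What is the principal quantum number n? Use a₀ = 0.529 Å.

3

r_n = n²a₀/Z ⇒ n² = rZ/a₀ = 0.952 × 5 / 0.529 ≈ 9.00
n = 3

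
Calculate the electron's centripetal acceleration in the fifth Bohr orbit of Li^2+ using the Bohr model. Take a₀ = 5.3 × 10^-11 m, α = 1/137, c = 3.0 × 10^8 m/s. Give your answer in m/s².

r = n²a₀/Z = 4.4 × 10^-10 m, v = Zαc/n = 1.3 × 10^6 m/s
a = v²/r = (1.3 × 10^6)² / 4.4 × 10^-10 = 3.9 × 10^21 m/s²

3.9 × 10^21 m/s²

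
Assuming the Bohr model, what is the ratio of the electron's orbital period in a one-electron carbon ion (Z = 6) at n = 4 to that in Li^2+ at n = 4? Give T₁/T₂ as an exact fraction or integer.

1/4

T ∝ Z^-2 · n^3
T₁/T₂ = (6/3)^-2 · (4/4)^3 = 1/4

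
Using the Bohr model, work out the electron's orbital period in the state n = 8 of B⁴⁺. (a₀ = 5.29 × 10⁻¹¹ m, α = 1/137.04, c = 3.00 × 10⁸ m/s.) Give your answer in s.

r = n²a₀/Z = 8²·5.29 × 10⁻¹¹/5 = 6.77 × 10⁻¹⁰ m
v = Zαc/n = 5·0.00730·3.00 × 10⁸/8 = 1.37 × 10⁶ m/s
T = 2πr/v = 3.11 × 10⁻¹⁵ s

3.11 × 10⁻¹⁵ s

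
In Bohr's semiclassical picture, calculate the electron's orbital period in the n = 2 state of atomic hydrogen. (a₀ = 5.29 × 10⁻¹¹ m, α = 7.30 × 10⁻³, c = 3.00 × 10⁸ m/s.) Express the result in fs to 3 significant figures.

1.21 fs

r = n²a₀/Z = 2²·5.29 × 10⁻¹¹/1 = 2.12 × 10⁻¹⁰ m
v = Zαc/n = 1·0.00730·3.00 × 10⁸/2 = 1.09 × 10⁶ m/s
T = 2πr/v = 1.21 × 10⁻¹⁵ s = 1.21 fs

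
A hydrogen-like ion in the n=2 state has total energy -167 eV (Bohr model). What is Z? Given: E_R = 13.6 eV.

7

E_n = −E_R Z²/n² ⇒ Z² = −E_n n²/E_R = 167 × 2² / 13.6 ≈ 49.12
Z = 7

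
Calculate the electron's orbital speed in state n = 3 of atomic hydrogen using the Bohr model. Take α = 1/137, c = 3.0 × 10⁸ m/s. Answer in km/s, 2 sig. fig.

v_n = Zαc/n = 1 × 0.0073 × 3.0 × 10⁸ / 3
    = 730 km/s

730 km/s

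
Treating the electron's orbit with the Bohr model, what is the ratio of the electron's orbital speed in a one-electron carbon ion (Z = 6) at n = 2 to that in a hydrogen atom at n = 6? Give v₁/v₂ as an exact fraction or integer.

18

v ∝ Z^1 · n^-1
v₁/v₂ = (6/1)^1 · (2/6)^-1 = 18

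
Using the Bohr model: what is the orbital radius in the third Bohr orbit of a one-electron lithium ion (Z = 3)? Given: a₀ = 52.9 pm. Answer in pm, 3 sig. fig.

r_n = n²a₀/Z = 3² × 52.9 / 3
    = 9 × 52.9 / 3 = 159 pm

159 pm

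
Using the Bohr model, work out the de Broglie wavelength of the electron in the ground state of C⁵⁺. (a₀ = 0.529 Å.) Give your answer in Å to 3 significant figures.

0.554 Å

The Bohr quantisation condition is nλ = 2πr_n.
r_n = n²a₀/Z = 0.0882 Å
λ = 2πr_n/n = 2π·0.0882/1 = 0.554 Å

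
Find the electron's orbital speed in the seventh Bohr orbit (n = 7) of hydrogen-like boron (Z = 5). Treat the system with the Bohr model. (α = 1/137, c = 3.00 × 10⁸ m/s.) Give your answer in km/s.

1560 km/s

v_n = Zαc/n = 5 × 0.00730 × 3.00 × 10⁸ / 7
    = 1560 km/s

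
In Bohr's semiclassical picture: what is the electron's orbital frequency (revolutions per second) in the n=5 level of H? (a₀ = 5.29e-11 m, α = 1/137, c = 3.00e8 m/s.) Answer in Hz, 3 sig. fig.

r = n²a₀/Z = 1.32e-9 m, v = Zαc/n = 4.38e5 m/s
f = v/(2πr) = 5.27e13 Hz

5.27e13 Hz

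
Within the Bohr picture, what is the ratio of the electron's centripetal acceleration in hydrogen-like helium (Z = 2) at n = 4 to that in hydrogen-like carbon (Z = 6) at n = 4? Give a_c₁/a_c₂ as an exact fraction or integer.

a_c ∝ Z^3 · n^-4
a_c₁/a_c₂ = (2/6)^3 · (4/4)^-4 = 1/27

1/27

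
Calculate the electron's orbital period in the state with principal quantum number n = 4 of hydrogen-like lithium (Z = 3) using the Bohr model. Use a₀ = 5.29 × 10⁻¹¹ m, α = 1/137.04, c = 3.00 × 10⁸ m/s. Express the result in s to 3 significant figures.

1.08 × 10⁻¹⁵ s

r = n²a₀/Z = 4²·5.29 × 10⁻¹¹/3 = 2.82 × 10⁻¹⁰ m
v = Zαc/n = 3·0.00730·3.00 × 10⁸/4 = 1.64 × 10⁶ m/s
T = 2πr/v = 1.08 × 10⁻¹⁵ s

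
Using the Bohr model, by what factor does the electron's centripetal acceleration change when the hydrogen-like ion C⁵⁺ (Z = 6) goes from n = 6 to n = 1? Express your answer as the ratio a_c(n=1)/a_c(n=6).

1296

a_c ∝ Z^3 · n^-4; with Z fixed, a_c ∝ n^-4.
a_c(n=1)/a_c(n=6) = (1/6)^-4 = 1296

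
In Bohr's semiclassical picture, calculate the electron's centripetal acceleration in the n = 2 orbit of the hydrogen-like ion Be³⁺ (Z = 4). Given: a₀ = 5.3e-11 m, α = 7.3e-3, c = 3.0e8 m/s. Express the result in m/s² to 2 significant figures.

3.6e23 m/s²

r = n²a₀/Z = 5.3e-11 m, v = Zαc/n = 4.4e6 m/s
a = v²/r = (4.4e6)² / 5.3e-11 = 3.6e23 m/s²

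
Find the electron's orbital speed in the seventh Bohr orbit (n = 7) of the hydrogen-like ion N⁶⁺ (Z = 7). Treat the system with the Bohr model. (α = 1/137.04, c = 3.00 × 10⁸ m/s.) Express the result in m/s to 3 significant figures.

v_n = Zαc/n = 7 × 0.00730 × 3.00 × 10⁸ / 7
    = 2.19 × 10⁶ m/s

2.19 × 10⁶ m/s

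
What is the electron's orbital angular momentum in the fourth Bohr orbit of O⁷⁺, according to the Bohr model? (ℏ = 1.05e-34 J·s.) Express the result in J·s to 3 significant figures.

4.20e-34 J·s

L_n = nℏ = 4 × 1.05e-34 = 4.20e-34 J·s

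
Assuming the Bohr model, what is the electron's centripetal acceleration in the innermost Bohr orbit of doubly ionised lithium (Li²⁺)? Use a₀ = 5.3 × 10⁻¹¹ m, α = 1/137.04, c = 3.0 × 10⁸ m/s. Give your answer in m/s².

r = n²a₀/Z = 1.8 × 10⁻¹¹ m, v = Zαc/n = 6.6 × 10⁶ m/s
a = v²/r = (6.6 × 10⁶)² / 1.8 × 10⁻¹¹ = 2.4 × 10²⁴ m/s²

2.4 × 10²⁴ m/s²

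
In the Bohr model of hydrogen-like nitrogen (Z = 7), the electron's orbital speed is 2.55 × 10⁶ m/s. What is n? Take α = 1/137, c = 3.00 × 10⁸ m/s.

6

v_n = Zαc/n ⇒ n = Zαc/v = 7 × 0.00730 × 3.00 × 10⁸ / 2.55 × 10⁶ ≈ 6.01
n = 6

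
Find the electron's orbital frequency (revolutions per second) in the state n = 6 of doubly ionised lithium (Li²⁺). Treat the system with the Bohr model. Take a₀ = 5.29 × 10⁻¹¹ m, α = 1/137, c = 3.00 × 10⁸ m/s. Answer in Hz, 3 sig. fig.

r = n²a₀/Z = 6.35 × 10⁻¹⁰ m, v = Zαc/n = 1.09 × 10⁶ m/s
f = v/(2πr) = 2.75 × 10¹⁴ Hz

2.75 × 10¹⁴ Hz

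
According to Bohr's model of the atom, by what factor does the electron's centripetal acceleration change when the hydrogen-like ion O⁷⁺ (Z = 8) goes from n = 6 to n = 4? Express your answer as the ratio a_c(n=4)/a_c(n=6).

a_c ∝ Z^3 · n^-4; with Z fixed, a_c ∝ n^-4.
a_c(n=4)/a_c(n=6) = (4/6)^-4 = 81/16

81/16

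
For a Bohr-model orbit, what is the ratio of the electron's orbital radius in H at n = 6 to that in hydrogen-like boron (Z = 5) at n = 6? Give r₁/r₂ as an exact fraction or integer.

5

r ∝ Z^-1 · n^2
r₁/r₂ = (1/5)^-1 · (6/6)^2 = 5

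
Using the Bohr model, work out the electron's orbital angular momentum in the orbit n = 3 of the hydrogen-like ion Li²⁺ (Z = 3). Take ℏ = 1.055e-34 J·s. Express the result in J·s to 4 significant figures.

3.165e-34 J·s

L_n = nℏ = 3 × 1.055e-34 = 3.165e-34 J·s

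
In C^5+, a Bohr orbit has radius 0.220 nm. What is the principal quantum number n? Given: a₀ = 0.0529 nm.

5

r_n = n²a₀/Z ⇒ n² = rZ/a₀ = 0.220 × 6 / 0.0529 ≈ 24.95
n = 5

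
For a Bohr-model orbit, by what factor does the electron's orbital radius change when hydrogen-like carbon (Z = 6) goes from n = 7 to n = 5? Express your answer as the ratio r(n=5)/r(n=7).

r ∝ Z^-1 · n^2; with Z fixed, r ∝ n^2.
r(n=5)/r(n=7) = (5/7)^2 = 25/49

25/49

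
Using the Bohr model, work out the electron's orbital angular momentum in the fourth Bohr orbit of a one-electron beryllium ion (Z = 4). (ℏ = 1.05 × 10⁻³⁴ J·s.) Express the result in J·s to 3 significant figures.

4.20 × 10⁻³⁴ J·s

L_n = nℏ = 4 × 1.05 × 10⁻³⁴ = 4.20 × 10⁻³⁴ J·s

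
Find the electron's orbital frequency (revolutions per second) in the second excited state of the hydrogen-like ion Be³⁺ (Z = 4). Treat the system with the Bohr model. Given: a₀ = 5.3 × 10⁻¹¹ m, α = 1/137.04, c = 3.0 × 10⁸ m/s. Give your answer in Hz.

r = n²a₀/Z = 1.2 × 10⁻¹⁰ m, v = Zαc/n = 2.9 × 10⁶ m/s
f = v/(2πr) = 3.9 × 10¹⁵ Hz

3.9 × 10¹⁵ Hz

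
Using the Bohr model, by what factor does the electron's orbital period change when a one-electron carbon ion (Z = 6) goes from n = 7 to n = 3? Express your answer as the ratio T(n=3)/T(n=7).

27/343

T ∝ Z^-2 · n^3; with Z fixed, T ∝ n^3.
T(n=3)/T(n=7) = (3/7)^3 = 27/343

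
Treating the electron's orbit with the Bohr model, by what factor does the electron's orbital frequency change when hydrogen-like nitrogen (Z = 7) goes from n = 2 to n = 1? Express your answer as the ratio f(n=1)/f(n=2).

f ∝ Z^2 · n^-3; with Z fixed, f ∝ n^-3.
f(n=1)/f(n=2) = (1/2)^-3 = 8

8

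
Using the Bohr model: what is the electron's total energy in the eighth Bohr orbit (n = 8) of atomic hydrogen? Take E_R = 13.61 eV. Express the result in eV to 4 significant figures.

E_n = −E_R·Z²/n² = −13.61 × 1²/8² = -0.2127 eV

-0.2127 eV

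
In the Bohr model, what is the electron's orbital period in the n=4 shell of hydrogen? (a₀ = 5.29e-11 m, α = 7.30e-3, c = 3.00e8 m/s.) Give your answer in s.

9.71e-15 s

r = n²a₀/Z = 4²·5.29e-11/1 = 8.46e-10 m
v = Zαc/n = 1·0.00730·3.00e8/4 = 5.47e5 m/s
T = 2πr/v = 9.71e-15 s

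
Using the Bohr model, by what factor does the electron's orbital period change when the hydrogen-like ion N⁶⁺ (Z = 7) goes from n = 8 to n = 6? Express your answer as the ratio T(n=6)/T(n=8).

T ∝ Z^-2 · n^3; with Z fixed, T ∝ n^3.
T(n=6)/T(n=8) = (6/8)^3 = 27/64

27/64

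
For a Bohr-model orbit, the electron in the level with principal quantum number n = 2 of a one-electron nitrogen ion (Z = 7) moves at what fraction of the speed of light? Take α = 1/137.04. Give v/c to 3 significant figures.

v_n = Zαc/n, so v/c = Zα/n = 7 × 0.00730 / 2 = 0.0255

0.0255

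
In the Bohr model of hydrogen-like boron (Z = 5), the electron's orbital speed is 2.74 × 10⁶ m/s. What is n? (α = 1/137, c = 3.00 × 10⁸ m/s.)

4

v_n = Zαc/n ⇒ n = Zαc/v = 5 × 0.00730 × 3.00 × 10⁸ / 2.74 × 10⁶ ≈ 4.00
n = 4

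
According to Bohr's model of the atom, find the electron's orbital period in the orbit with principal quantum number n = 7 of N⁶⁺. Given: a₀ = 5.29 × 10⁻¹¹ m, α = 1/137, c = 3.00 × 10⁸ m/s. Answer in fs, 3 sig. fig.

r = n²a₀/Z = 7²·5.29 × 10⁻¹¹/7 = 3.70 × 10⁻¹⁰ m
v = Zαc/n = 7·0.00730·3.00 × 10⁸/7 = 2.19 × 10⁶ m/s
T = 2πr/v = 1.06 × 10⁻¹⁵ s = 1.06 fs

1.06 fs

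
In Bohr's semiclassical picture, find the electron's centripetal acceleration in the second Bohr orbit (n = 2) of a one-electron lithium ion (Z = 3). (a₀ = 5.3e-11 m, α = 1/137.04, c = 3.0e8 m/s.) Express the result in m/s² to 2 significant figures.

r = n²a₀/Z = 7.1e-11 m, v = Zαc/n = 3.3e6 m/s
a = v²/r = (3.3e6)² / 7.1e-11 = 1.5e23 m/s²

1.5e23 m/s²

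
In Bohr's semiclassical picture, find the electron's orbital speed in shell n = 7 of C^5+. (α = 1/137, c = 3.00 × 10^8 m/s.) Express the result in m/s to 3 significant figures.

v_n = Zαc/n = 6 × 0.00730 × 3.00 × 10^8 / 7
    = 1.88 × 10^6 m/s

1.88 × 10^6 m/s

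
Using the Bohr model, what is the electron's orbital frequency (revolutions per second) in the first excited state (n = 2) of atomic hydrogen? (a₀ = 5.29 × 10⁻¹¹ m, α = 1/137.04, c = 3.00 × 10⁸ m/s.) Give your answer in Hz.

r = n²a₀/Z = 2.12 × 10⁻¹⁰ m, v = Zαc/n = 1.09 × 10⁶ m/s
f = v/(2πr) = 8.23 × 10¹⁴ Hz

8.23 × 10¹⁴ Hz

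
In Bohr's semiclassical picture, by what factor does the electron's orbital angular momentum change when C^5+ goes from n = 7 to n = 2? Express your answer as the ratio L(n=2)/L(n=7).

L = nℏ depends only on n, so L ∝ n.
L(n=2)/L(n=7) = (2/7)^1 = 2/7

2/7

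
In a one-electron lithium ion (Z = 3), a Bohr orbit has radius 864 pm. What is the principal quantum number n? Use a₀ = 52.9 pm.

7

r_n = n²a₀/Z ⇒ n² = rZ/a₀ = 864 × 3 / 52.9 ≈ 49.00
n = 7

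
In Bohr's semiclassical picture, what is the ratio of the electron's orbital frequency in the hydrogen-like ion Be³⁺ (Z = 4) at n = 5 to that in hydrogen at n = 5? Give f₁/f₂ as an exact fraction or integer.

f ∝ Z^2 · n^-3
f₁/f₂ = (4/1)^2 · (5/5)^-3 = 16

16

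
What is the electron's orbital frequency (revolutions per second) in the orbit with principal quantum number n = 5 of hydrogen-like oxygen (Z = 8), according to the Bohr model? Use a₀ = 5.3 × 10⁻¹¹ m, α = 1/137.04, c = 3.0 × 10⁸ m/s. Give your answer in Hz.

3.4 × 10¹⁵ Hz

r = n²a₀/Z = 1.7 × 10⁻¹⁰ m, v = Zαc/n = 3.5 × 10⁶ m/s
f = v/(2πr) = 3.4 × 10¹⁵ Hz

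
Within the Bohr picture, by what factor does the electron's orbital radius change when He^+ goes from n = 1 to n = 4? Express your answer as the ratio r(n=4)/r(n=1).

r ∝ Z^-1 · n^2; with Z fixed, r ∝ n^2.
r(n=4)/r(n=1) = (4/1)^2 = 16

16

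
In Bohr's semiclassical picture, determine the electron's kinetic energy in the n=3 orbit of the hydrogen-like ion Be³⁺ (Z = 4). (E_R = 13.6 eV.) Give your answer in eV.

24.2 eV

For a Coulomb orbit the virial theorem gives K = −E_n.
E_n = −E_R·Z²/n², so K = E_R·Z²/n² = 13.6 × 4²/3² = 24.2 eV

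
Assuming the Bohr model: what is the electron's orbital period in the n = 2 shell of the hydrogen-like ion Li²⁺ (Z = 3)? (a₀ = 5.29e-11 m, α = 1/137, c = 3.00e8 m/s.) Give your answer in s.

1.35e-16 s

r = n²a₀/Z = 2²·5.29e-11/3 = 7.05e-11 m
v = Zαc/n = 3·0.00730·3.00e8/2 = 3.28e6 m/s
T = 2πr/v = 1.35e-16 s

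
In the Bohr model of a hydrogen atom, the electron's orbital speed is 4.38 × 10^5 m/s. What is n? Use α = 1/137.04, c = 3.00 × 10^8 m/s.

5

v_n = Zαc/n ⇒ n = Zαc/v = 1 × 0.00730 × 3.00 × 10^8 / 4.38 × 10^5 ≈ 5.00
n = 5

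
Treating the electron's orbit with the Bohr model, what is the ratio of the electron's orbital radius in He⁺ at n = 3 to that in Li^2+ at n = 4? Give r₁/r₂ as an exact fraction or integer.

r ∝ Z^-1 · n^2
r₁/r₂ = (2/3)^-1 · (3/4)^2 = 27/32

27/32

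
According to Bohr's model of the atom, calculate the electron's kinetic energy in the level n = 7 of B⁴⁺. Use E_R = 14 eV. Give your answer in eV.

7.1 eV

For a Coulomb orbit the virial theorem gives K = −E_n.
E_n = −E_R·Z²/n², so K = E_R·Z²/n² = 14 × 5²/7² = 7.1 eV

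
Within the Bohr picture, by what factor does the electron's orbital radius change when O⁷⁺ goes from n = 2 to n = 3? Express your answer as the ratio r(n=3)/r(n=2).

9/4

r ∝ Z^-1 · n^2; with Z fixed, r ∝ n^2.
r(n=3)/r(n=2) = (3/2)^2 = 9/4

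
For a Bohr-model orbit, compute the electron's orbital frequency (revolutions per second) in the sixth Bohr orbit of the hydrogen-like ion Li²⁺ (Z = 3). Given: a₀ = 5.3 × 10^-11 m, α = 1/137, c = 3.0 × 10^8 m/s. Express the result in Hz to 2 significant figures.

2.7 × 10^14 Hz

r = n²a₀/Z = 6.4 × 10^-10 m, v = Zαc/n = 1.1 × 10^6 m/s
f = v/(2πr) = 2.7 × 10^14 Hz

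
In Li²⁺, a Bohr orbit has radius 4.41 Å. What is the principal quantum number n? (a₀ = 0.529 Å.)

5

r_n = n²a₀/Z ⇒ n² = rZ/a₀ = 4.41 × 3 / 0.529 ≈ 25.01
n = 5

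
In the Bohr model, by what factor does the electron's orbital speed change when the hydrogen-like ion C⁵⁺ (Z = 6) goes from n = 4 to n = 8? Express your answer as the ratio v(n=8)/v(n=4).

v ∝ Z^1 · n^-1; with Z fixed, v ∝ n^-1.
v(n=8)/v(n=4) = (8/4)^-1 = 1/2

1/2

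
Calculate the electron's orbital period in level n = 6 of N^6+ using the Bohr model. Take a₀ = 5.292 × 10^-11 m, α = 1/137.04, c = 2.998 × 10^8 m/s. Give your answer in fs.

0.6700 fs

r = n²a₀/Z = 6²·5.292 × 10^-11/7 = 2.722 × 10^-10 m
v = Zαc/n = 7·0.007297·2.998 × 10^8/6 = 2.552 × 10^6 m/s
T = 2πr/v = 6.700 × 10^-16 s = 0.6700 fs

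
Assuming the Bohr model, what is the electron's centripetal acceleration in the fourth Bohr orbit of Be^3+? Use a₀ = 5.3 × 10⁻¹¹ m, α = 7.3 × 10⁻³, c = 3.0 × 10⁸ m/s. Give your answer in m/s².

2.3 × 10²² m/s²

r = n²a₀/Z = 2.1 × 10⁻¹⁰ m, v = Zαc/n = 2.2 × 10⁶ m/s
a = v²/r = (2.2 × 10⁶)² / 2.1 × 10⁻¹⁰ = 2.3 × 10²² m/s²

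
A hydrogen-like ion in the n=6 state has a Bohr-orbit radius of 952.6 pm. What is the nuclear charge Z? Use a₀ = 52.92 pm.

r_n = n²a₀/Z ⇒ Z = n²a₀/r = 6² × 52.92 / 952.6 ≈ 2.00
Z = 2

2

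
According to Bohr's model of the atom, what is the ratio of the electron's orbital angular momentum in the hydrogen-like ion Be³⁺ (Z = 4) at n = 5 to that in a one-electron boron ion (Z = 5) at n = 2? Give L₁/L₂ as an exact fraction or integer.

L = nℏ is independent of Z.
L₁/L₂ = n₁/n₂ = 5/2 = 5/2

5/2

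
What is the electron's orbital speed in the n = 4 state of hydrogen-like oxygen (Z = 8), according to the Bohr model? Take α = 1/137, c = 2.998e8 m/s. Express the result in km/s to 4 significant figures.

4377 km/s

v_n = Zαc/n = 8 × 0.007299 × 2.998e8 / 4
    = 4377 km/s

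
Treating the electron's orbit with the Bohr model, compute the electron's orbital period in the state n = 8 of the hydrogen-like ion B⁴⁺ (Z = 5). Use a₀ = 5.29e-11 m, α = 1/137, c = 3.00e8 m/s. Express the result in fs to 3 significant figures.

r = n²a₀/Z = 8²·5.29e-11/5 = 6.77e-10 m
v = Zαc/n = 5·0.00730·3.00e8/8 = 1.37e6 m/s
T = 2πr/v = 3.11e-15 s = 3.11 fs

3.11 fs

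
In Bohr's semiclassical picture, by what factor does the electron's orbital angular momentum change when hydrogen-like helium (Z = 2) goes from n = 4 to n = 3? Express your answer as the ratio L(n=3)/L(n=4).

L = nℏ depends only on n, so L ∝ n.
L(n=3)/L(n=4) = (3/4)^1 = 3/4

3/4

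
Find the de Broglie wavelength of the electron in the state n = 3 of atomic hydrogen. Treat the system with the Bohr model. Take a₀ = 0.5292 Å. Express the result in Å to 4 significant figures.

9.975 Å

The Bohr quantisation condition is nλ = 2πr_n.
r_n = n²a₀/Z = 4.763 Å
λ = 2πr_n/n = 2π·4.763/3 = 9.975 Å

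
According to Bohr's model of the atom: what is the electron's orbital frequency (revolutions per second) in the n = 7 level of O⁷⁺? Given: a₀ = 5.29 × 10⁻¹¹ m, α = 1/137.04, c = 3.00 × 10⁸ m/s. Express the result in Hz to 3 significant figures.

1.23 × 10¹⁵ Hz

r = n²a₀/Z = 3.24 × 10⁻¹⁰ m, v = Zαc/n = 2.50 × 10⁶ m/s
f = v/(2πr) = 1.23 × 10¹⁵ Hz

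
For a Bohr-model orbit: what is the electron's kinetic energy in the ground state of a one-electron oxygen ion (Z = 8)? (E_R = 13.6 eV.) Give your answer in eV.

870 eV

For a Coulomb orbit the virial theorem gives K = −E_n.
E_n = −E_R·Z²/n², so K = E_R·Z²/n² = 13.6 × 8²/1² = 870 eV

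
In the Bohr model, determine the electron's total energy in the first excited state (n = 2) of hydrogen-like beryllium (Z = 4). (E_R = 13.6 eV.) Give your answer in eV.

-54.4 eV

E_n = −E_R·Z²/n² = −13.6 × 4²/2² = -54.4 eV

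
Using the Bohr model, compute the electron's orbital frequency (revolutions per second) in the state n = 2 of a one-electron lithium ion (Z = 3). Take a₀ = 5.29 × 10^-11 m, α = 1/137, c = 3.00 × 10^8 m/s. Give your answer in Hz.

r = n²a₀/Z = 7.05 × 10^-11 m, v = Zαc/n = 3.28 × 10^6 m/s
f = v/(2πr) = 7.41 × 10^15 Hz

7.41 × 10^15 Hz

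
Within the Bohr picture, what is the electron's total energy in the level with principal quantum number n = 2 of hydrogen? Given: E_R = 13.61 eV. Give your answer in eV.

E_n = −E_R·Z²/n² = −13.61 × 1²/2² = -3.402 eV

-3.402 eV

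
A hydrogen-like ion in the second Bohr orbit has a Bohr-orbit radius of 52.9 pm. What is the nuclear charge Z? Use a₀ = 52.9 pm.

4

r_n = n²a₀/Z ⇒ Z = n²a₀/r = 2² × 52.9 / 52.9 ≈ 4.00
Z = 4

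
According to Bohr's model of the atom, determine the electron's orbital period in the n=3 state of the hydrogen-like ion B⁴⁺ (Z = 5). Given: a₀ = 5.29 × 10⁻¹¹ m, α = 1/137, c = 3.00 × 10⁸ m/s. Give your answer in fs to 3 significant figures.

r = n²a₀/Z = 3²·5.29 × 10⁻¹¹/5 = 9.52 × 10⁻¹¹ m
v = Zαc/n = 5·0.00730·3.00 × 10⁸/3 = 3.65 × 10⁶ m/s
T = 2πr/v = 1.64 × 10⁻¹⁶ s = 0.164 fs

0.164 fs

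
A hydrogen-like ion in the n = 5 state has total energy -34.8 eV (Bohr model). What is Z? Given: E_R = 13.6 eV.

E_n = −E_R Z²/n² ⇒ Z² = −E_n n²/E_R = 34.8 × 5² / 13.6 ≈ 63.97
Z = 8

8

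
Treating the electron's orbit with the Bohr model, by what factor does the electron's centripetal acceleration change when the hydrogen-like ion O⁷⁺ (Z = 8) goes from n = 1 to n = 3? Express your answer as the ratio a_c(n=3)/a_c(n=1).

a_c ∝ Z^3 · n^-4; with Z fixed, a_c ∝ n^-4.
a_c(n=3)/a_c(n=1) = (3/1)^-4 = 1/81

1/81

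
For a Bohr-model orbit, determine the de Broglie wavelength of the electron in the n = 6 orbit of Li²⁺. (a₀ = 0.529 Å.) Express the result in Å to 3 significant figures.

6.65 Å

The Bohr quantisation condition is nλ = 2πr_n.
r_n = n²a₀/Z = 6.35 Å
λ = 2πr_n/n = 2π·6.35/6 = 6.65 Å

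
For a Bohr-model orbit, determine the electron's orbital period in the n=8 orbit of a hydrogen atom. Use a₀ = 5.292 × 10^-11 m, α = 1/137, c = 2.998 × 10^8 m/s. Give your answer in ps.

0.07780 ps

r = n²a₀/Z = 8²·5.292 × 10^-11/1 = 3.387 × 10^-9 m
v = Zαc/n = 1·0.007299·2.998 × 10^8/8 = 2.735 × 10^5 m/s
T = 2πr/v = 7.780 × 10^-14 s = 0.07780 ps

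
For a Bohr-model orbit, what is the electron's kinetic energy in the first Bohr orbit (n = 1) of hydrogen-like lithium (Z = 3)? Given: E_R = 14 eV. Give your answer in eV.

For a Coulomb orbit the virial theorem gives K = −E_n.
E_n = −E_R·Z²/n², so K = E_R·Z²/n² = 14 × 3²/1² = 130 eV

130 eV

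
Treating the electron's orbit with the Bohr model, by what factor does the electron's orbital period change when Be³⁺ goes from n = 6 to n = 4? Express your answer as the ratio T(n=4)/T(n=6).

T ∝ Z^-2 · n^3; with Z fixed, T ∝ n^3.
T(n=4)/T(n=6) = (4/6)^3 = 8/27

8/27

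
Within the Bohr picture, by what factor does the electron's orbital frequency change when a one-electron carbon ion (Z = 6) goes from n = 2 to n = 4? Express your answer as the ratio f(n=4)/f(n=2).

1/8

f ∝ Z^2 · n^-3; with Z fixed, f ∝ n^-3.
f(n=4)/f(n=2) = (4/2)^-3 = 1/8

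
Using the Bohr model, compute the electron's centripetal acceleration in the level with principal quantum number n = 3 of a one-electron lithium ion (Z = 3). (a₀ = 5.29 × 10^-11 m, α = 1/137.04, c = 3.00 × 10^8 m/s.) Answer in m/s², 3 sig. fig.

r = n²a₀/Z = 1.59 × 10^-10 m, v = Zαc/n = 2.19 × 10^6 m/s
a = v²/r = (2.19 × 10^6)² / 1.59 × 10^-10 = 3.02 × 10^22 m/s²

3.02 × 10^22 m/s²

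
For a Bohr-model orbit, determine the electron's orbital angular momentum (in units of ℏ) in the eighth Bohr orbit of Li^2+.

L_n = nℏ, so L/ℏ = n = 8.

8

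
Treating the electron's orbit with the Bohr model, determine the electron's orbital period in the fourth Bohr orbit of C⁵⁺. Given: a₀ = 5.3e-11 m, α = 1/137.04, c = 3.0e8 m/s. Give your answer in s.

r = n²a₀/Z = 4²·5.3e-11/6 = 1.4e-10 m
v = Zαc/n = 6·0.0073·3.0e8/4 = 3.3e6 m/s
T = 2πr/v = 2.7e-16 s

2.7e-16 s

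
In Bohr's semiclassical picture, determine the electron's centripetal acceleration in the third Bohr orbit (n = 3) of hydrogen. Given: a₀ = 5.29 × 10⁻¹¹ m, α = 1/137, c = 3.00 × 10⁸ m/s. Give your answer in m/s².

r = n²a₀/Z = 4.76 × 10⁻¹⁰ m, v = Zαc/n = 7.30 × 10⁵ m/s
a = v²/r = (7.30 × 10⁵)² / 4.76 × 10⁻¹⁰ = 1.12 × 10²¹ m/s²

1.12 × 10²¹ m/s²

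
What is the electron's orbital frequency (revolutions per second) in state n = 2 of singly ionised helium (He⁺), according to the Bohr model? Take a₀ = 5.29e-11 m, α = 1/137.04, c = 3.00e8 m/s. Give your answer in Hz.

3.29e15 Hz

r = n²a₀/Z = 1.06e-10 m, v = Zαc/n = 2.19e6 m/s
f = v/(2πr) = 3.29e15 Hz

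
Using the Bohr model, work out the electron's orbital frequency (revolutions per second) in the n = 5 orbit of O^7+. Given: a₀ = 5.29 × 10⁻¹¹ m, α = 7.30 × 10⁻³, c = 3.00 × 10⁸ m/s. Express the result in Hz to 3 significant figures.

3.37 × 10¹⁵ Hz

r = n²a₀/Z = 1.65 × 10⁻¹⁰ m, v = Zαc/n = 3.50 × 10⁶ m/s
f = v/(2πr) = 3.37 × 10¹⁵ Hz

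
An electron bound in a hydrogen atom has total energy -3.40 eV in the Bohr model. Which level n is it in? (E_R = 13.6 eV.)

E_n = −E_R Z²/n² ⇒ n² = E_R Z²/(−E_n) = 13.6 × 1² / 3.40 ≈ 4.00
n = 2

2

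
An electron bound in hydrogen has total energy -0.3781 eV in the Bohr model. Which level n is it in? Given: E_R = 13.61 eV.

E_n = −E_R Z²/n² ⇒ n² = E_R Z²/(−E_n) = 13.61 × 1² / 0.3781 ≈ 36.00
n = 6

6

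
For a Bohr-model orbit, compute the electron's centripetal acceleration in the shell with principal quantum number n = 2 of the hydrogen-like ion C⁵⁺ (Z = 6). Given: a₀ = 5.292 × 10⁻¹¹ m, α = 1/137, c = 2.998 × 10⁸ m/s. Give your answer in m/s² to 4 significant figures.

r = n²a₀/Z = 3.528 × 10⁻¹¹ m, v = Zαc/n = 6.565 × 10⁶ m/s
a = v²/r = (6.565 × 10⁶)² / 3.528 × 10⁻¹¹ = 1.222 × 10²⁴ m/s²

1.222 × 10²⁴ m/s²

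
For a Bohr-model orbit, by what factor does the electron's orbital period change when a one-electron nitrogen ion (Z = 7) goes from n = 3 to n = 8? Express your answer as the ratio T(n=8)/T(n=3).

T ∝ Z^-2 · n^3; with Z fixed, T ∝ n^3.
T(n=8)/T(n=3) = (8/3)^3 = 512/27

512/27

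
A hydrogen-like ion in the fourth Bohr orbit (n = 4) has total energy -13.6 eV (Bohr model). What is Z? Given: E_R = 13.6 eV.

E_n = −E_R Z²/n² ⇒ Z² = −E_n n²/E_R = 13.6 × 4² / 13.6 ≈ 16.00
Z = 4

4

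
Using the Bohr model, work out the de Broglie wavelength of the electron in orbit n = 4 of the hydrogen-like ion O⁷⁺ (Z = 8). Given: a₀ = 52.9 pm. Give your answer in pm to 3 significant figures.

166 pm

The Bohr quantisation condition is nλ = 2πr_n.
r_n = n²a₀/Z = 106 pm
λ = 2πr_n/n = 2π·106/4 = 166 pm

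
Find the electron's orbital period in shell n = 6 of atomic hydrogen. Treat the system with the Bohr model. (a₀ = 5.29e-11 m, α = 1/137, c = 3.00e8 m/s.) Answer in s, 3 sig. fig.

3.28e-14 s

r = n²a₀/Z = 6²·5.29e-11/1 = 1.90e-9 m
v = Zαc/n = 1·0.00730·3.00e8/6 = 3.65e5 m/s
T = 2πr/v = 3.28e-14 s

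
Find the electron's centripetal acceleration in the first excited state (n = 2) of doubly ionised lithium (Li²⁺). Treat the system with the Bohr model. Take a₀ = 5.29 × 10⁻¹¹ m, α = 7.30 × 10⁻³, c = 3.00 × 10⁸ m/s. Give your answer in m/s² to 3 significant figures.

r = n²a₀/Z = 7.05 × 10⁻¹¹ m, v = Zαc/n = 3.29 × 10⁶ m/s
a = v²/r = (3.29 × 10⁶)² / 7.05 × 10⁻¹¹ = 1.53 × 10²³ m/s²

1.53 × 10²³ m/s²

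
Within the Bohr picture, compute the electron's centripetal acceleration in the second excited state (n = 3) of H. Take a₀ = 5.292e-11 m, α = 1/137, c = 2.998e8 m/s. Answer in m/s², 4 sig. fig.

1.117e21 m/s²

r = n²a₀/Z = 4.763e-10 m, v = Zαc/n = 7.294e5 m/s
a = v²/r = (7.294e5)² / 4.763e-10 = 1.117e21 m/s²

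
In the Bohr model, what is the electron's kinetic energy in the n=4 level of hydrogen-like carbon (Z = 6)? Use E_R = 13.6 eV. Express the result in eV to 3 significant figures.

30.6 eV

For a Coulomb orbit the virial theorem gives K = −E_n.
E_n = −E_R·Z²/n², so K = E_R·Z²/n² = 13.6 × 6²/4² = 30.6 eV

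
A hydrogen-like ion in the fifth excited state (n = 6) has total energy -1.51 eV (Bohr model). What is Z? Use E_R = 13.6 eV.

2

E_n = −E_R Z²/n² ⇒ Z² = −E_n n²/E_R = 1.51 × 6² / 13.6 ≈ 4.00
Z = 2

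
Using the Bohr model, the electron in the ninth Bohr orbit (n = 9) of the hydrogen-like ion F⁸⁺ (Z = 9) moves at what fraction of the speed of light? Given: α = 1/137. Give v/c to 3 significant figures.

v_n = Zαc/n, so v/c = Zα/n = 9 × 0.00730 / 9 = 0.00730

0.00730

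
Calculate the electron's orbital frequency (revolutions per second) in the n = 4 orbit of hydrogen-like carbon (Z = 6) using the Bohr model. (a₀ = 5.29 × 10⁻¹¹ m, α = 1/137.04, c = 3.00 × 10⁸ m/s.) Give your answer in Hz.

3.70 × 10¹⁵ Hz

r = n²a₀/Z = 1.41 × 10⁻¹⁰ m, v = Zαc/n = 3.28 × 10⁶ m/s
f = v/(2πr) = 3.70 × 10¹⁵ Hz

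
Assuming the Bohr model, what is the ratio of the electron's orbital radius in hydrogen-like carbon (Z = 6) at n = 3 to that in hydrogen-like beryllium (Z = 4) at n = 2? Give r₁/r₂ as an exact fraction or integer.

3/2

r ∝ Z^-1 · n^2
r₁/r₂ = (6/4)^-1 · (3/2)^2 = 3/2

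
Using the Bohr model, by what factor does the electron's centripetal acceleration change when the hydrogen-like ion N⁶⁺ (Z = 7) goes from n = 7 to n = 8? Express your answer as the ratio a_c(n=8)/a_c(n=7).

2401/4096

a_c ∝ Z^3 · n^-4; with Z fixed, a_c ∝ n^-4.
a_c(n=8)/a_c(n=7) = (8/7)^-4 = 2401/4096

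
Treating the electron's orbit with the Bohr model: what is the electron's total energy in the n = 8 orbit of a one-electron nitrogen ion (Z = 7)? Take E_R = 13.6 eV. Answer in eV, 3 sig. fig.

E_n = −E_R·Z²/n² = −13.6 × 7²/8² = -10.4 eV

-10.4 eV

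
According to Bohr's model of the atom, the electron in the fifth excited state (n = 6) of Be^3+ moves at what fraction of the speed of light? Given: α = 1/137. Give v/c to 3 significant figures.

v_n = Zαc/n, so v/c = Zα/n = 4 × 0.00730 / 6 = 0.00487

0.00487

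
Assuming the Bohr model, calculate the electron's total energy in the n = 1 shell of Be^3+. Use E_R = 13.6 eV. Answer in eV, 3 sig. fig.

-218 eV

E_n = −E_R·Z²/n² = −13.6 × 4²/1² = -218 eV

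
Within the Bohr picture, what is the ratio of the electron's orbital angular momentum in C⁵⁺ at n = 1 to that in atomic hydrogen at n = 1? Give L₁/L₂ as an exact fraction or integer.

L = nℏ is independent of Z.
L₁/L₂ = n₁/n₂ = 1/1 = 1

1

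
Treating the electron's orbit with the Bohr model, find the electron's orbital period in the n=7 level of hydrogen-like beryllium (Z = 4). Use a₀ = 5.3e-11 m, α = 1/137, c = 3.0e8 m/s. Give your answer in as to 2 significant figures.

3300 as

r = n²a₀/Z = 7²·5.3e-11/4 = 6.5e-10 m
v = Zαc/n = 4·0.0073·3.0e8/7 = 1.3e6 m/s
T = 2πr/v = 3.3e-15 s = 3300 as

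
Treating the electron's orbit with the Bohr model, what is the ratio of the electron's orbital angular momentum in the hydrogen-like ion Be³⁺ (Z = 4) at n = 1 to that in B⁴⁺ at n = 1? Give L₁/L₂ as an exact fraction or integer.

L = nℏ is independent of Z.
L₁/L₂ = n₁/n₂ = 1/1 = 1

1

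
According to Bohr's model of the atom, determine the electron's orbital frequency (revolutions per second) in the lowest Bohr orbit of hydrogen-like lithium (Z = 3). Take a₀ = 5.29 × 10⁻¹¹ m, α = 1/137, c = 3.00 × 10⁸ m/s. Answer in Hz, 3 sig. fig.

5.93 × 10¹⁶ Hz

r = n²a₀/Z = 1.76 × 10⁻¹¹ m, v = Zαc/n = 6.57 × 10⁶ m/s
f = v/(2πr) = 5.93 × 10¹⁶ Hz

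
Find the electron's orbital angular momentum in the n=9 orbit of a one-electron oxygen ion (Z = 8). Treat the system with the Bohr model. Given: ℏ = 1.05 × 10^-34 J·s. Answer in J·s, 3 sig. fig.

L_n = nℏ = 9 × 1.05 × 10^-34 = 9.45 × 10^-34 J·s

9.45 × 10^-34 J·s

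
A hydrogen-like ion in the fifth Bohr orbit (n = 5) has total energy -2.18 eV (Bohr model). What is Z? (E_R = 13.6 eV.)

E_n = −E_R Z²/n² ⇒ Z² = −E_n n²/E_R = 2.18 × 5² / 13.6 ≈ 4.01
Z = 2

2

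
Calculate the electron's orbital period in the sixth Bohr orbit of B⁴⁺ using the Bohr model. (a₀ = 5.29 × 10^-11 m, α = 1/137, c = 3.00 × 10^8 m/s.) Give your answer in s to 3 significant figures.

1.31 × 10^-15 s

r = n²a₀/Z = 6²·5.29 × 10^-11/5 = 3.81 × 10^-10 m
v = Zαc/n = 5·0.00730·3.00 × 10^8/6 = 1.82 × 10^6 m/s
T = 2πr/v = 1.31 × 10^-15 s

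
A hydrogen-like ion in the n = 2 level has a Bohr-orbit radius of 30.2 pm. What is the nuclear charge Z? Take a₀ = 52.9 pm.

7

r_n = n²a₀/Z ⇒ Z = n²a₀/r = 2² × 52.9 / 30.2 ≈ 7.01
Z = 7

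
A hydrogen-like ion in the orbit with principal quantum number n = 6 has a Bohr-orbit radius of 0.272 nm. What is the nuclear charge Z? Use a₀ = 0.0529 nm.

r_n = n²a₀/Z ⇒ Z = n²a₀/r = 6² × 0.0529 / 0.272 ≈ 7.00
Z = 7

7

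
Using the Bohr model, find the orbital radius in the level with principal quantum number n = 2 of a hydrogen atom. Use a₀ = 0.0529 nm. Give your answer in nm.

r_n = n²a₀/Z = 2² × 0.0529 / 1
    = 4 × 0.0529 / 1 = 0.212 nm

0.212 nm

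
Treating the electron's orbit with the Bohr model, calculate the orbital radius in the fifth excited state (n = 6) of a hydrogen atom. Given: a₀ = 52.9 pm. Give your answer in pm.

r_n = n²a₀/Z = 6² × 52.9 / 1
    = 36 × 52.9 / 1 = 1900 pm

1900 pm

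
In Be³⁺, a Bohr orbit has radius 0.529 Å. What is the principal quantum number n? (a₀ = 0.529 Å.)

2

r_n = n²a₀/Z ⇒ n² = rZ/a₀ = 0.529 × 4 / 0.529 ≈ 4.00
n = 2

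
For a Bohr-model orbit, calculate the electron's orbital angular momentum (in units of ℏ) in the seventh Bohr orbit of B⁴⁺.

7

L_n = nℏ, so L/ℏ = n = 7.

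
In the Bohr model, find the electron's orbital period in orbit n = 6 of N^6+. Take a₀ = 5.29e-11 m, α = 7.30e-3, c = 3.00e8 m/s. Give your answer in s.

6.69e-16 s

r = n²a₀/Z = 6²·5.29e-11/7 = 2.72e-10 m
v = Zαc/n = 7·0.00730·3.00e8/6 = 2.56e6 m/s
T = 2πr/v = 6.69e-16 s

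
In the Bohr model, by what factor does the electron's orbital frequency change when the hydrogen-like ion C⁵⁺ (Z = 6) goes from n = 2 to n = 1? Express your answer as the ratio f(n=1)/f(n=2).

f ∝ Z^2 · n^-3; with Z fixed, f ∝ n^-3.
f(n=1)/f(n=2) = (1/2)^-3 = 8

8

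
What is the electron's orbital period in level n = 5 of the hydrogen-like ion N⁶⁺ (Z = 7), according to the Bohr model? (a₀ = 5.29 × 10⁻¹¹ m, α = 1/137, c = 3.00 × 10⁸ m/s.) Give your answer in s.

3.87 × 10⁻¹⁶ s

r = n²a₀/Z = 5²·5.29 × 10⁻¹¹/7 = 1.89 × 10⁻¹⁰ m
v = Zαc/n = 7·0.00730·3.00 × 10⁸/5 = 3.07 × 10⁶ m/s
T = 2πr/v = 3.87 × 10⁻¹⁶ s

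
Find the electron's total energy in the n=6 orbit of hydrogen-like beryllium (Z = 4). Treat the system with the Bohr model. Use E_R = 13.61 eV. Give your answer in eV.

-6.049 eV

E_n = −E_R·Z²/n² = −13.61 × 4²/6² = -6.049 eV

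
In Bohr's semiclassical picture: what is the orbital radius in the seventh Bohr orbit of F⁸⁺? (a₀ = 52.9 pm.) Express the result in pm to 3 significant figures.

r_n = n²a₀/Z = 7² × 52.9 / 9
    = 49 × 52.9 / 9 = 288 pm

288 pm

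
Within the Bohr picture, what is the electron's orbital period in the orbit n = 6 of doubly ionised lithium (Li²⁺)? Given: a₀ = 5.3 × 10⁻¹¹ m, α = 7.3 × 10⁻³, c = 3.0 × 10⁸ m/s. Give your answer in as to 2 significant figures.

3600 as

r = n²a₀/Z = 6²·5.3 × 10⁻¹¹/3 = 6.4 × 10⁻¹⁰ m
v = Zαc/n = 3·0.0073·3.0 × 10⁸/6 = 1.1 × 10⁶ m/s
T = 2πr/v = 3.6 × 10⁻¹⁵ s = 3600 as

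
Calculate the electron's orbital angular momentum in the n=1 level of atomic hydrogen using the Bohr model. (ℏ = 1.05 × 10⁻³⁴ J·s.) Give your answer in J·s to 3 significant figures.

1.05 × 10⁻³⁴ J·s

L_n = nℏ = 1 × 1.05 × 10⁻³⁴ = 1.05 × 10⁻³⁴ J·s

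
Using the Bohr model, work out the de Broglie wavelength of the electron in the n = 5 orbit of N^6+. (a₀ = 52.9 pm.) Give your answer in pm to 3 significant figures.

237 pm

The Bohr quantisation condition is nλ = 2πr_n.
r_n = n²a₀/Z = 189 pm
λ = 2πr_n/n = 2π·189/5 = 237 pm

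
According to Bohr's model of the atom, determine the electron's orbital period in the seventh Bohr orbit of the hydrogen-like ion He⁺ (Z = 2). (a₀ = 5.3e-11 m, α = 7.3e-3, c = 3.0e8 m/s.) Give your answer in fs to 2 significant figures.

r = n²a₀/Z = 7²·5.3e-11/2 = 1.3e-9 m
v = Zαc/n = 2·0.0073·3.0e8/7 = 6.3e5 m/s
T = 2πr/v = 1.3e-14 s = 13 fs

13 fs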